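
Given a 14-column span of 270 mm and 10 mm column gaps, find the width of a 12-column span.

14 columns + 13 column gaps: 14c + 13·10 = 270.
14c = 270 − 130 = 140, so c = 10 mm.
12 columns plus 11 column gaps: 120 + 110 = 230 mm.

230 mm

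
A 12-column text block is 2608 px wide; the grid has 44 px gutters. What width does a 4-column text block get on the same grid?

840 px

12 columns + 11 gutters: 12c + 11·44 = 2608.
12c = 2608 − 484 = 2124, so c = 177 px.
4 columns plus 3 gutters: 708 + 132 = 840 px.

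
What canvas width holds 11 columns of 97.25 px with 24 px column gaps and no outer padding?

Canvas = 11·97.25 + 10·24 = 1069.75 + 240 = 1309.75 px.

1309.75 px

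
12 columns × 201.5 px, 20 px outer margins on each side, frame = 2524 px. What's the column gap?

Subtract both margins: 2524 − 2·20 = 2484 px.
12 columns take 12·201.5 = 2418 px; remaining 66 splits into 11 column gaps.
g = 66 / 11 = 6 px.

6 px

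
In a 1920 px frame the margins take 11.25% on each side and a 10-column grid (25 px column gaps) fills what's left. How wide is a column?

126.3 px

Margins: 11.25% × 1920 = 216 px each, so content = 1920 − 432 = 1488 px.
10c + 9·25 = 1488 → 10c = 1263 → c = 126.3 px.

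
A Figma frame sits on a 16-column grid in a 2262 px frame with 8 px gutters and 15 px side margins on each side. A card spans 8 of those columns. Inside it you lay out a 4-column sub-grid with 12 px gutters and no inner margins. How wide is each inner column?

269 px

Subtract both margins: 2262 − 2·15 = 2232 px.
Subtracting 15 gutters of 8 leaves 2112 for 16 columns, so c = 132 px.
8 columns plus 7 gutters: 1056 + 56 = 1112 px.
4 columns + 3 gutters: 4d + 3·12 = 1112.
4d = 1112 − 36 = 1076, so d = 269 px.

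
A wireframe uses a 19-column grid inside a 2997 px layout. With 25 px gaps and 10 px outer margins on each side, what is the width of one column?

133 px

Content width = 2997 − 2·10 = 2977 px.
19 columns + 18 gaps: 19c + 18·25 = 2977.
19c = 2977 − 450 = 2527, so c = 133 px.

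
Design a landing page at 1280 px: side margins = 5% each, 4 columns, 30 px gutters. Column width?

265.5 px

Each margin = 5% of 1280 = 64 px; content = 1280 − 2·64 = 1152 px.
1152 − 3·30 = 1062; ÷4 gives c = 265.5 px.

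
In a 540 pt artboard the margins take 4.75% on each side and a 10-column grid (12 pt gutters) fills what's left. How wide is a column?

38.07 pt

Margins: 4.75% × 540 = 25.65 pt each, so content = 540 − 51.3 = 488.7 pt.
488.7 − 9·12 = 380.7; ÷10 gives c = 38.07 pt.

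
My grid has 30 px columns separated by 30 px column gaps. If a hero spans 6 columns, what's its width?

330 px

Span of 6: 6·30 + 5·30 = 180 + 150 = 330 px.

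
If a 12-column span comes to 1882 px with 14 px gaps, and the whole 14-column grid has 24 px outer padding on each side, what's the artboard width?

1882 − 11·14 = 1728; ÷12 gives c = 144 px.
Artboard = 2·24 + 14·144 + 13·14 = 48 + 2016 + 182 = 2246 px.

2246 px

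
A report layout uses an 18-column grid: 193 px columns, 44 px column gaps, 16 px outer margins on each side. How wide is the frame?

Total width: 2·16 + 18·193 + 17·44 = 4254 px.

4254 px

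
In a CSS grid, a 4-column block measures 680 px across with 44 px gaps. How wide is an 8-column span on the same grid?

1404 px

680 − 3·44 = 548; ÷4 gives c = 137 px.
8-column span = 8·137 + 7·44 = 1404 px.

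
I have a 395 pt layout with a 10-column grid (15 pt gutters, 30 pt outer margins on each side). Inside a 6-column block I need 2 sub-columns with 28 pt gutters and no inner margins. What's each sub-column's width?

Take off 60 pt of margins, leaving 335 pt.
10c + 9·15 = 335 → 10c = 200 → c = 20 pt.
6 columns plus 5 gutters: 120 + 75 = 195 pt.
2 columns + 1 gutter: 2d + 1·28 = 195.
2d = 195 − 28 = 167, so d = 83.5 pt.

83.5 pt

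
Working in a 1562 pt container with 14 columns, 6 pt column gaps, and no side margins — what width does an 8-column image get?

890 pt

14 columns + 13 column gaps: 14c + 13·6 = 1562.
14c = 1562 − 78 = 1484, so c = 106 pt.
8-column span = 8·106 + 7·6 = 890 pt.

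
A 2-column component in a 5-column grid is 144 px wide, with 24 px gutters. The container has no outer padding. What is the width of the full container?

396 px

144 − 1·24 = 120; ÷2 gives c = 60 px.
Summing: 300 + 96 = 396 px.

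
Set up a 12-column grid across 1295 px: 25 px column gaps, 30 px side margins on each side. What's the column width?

80 px

Subtract both margins: 1295 − 2·30 = 1235 px.
12c + 11·25 = 1235 → 12c = 960 → c = 80 px.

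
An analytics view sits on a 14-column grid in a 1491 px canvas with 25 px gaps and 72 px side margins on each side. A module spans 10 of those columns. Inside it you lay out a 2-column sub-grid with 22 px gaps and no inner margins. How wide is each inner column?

466.5 px

Outer content = 1491 − 2·72 = 1347 px.
14 columns + 13 gaps: 14c + 13·25 = 1347.
14c = 1347 − 325 = 1022, so c = 73 px.
10-column span = 10·73 + 9·25 = 955 px.
955 − 1·22 = 933; ÷2 gives d = 466.5 px.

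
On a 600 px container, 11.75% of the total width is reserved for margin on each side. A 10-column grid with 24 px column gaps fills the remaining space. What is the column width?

600 × (1 − 2·11.75%) = 600 × 76.5% = 459 px for the columns.
459 − 9·24 = 243; ÷10 gives c = 24.3 px.

24.3 px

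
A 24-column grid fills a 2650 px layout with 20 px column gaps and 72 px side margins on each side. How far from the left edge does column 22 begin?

Inside the margins: 2650 − 144 = 2506 px.
Subtracting 23 column gaps of 20 leaves 2046 for 24 columns, so c = 85.25 px.
Each column+gutter stride is 105.25 px; 21 of them past the 72 px margin is 72 + 2210.25 = 2282.25 px.

2282.25 px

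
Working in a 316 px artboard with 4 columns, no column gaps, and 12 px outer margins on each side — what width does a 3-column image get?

219 px

Inside the margins: 316 − 24 = 292 px.
With no column gaps, each column is 292/4 = 73 px.
3-column span = 3·73 = 219 px.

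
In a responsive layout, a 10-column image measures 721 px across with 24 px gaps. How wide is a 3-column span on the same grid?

10c + 9·24 = 721 → 10c = 505 → c = 50.5 px.
Span of 3: 3·50.5 + 2·24 = 151.5 + 48 = 199.5 px.

199.5 px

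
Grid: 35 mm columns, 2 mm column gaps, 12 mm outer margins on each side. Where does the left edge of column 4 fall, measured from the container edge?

123 mm

Column 4 starts at margin + 3·(column + gutter) = 12 + 3·37 = 123 mm.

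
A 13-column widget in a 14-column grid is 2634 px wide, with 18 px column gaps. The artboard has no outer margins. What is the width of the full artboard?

2838 px

13c + 12·18 = 2634 → 13c = 2418 → c = 186 px.
Total width: 14·186 + 13·18 = 2838 px.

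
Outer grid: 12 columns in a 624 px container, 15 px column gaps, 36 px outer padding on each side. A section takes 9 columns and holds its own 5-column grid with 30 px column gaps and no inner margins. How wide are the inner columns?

58.05 px

Outer content = 624 − 2·36 = 552 px.
12c + 11·15 = 552 → 12c = 387 → c = 32.25 px.
9 columns plus 8 column gaps: 290.25 + 120 = 410.25 px.
5d + 4·30 = 410.25 → 5d = 290.25 → d = 58.05 px.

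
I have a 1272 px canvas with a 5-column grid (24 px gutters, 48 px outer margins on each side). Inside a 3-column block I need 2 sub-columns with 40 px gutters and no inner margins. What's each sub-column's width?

Inside the margins: 1272 − 96 = 1176 px.
5c + 4·24 = 1176 → 5c = 1080 → c = 216 px.
3-column span = 3·216 + 2·24 = 696 px.
2 columns + 1 gutter: 2d + 1·40 = 696.
2d = 696 − 40 = 656, so d = 328 px.

328 px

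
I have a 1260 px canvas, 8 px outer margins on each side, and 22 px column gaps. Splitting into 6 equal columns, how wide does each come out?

Take off 16 px of margins, leaving 1244 px.
Subtracting 5 column gaps of 22 leaves 1134 for 6 columns, so c = 189 px.

189 px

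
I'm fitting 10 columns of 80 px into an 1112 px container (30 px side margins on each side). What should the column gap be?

Take off 60 px of margins, leaving 1052 px.
Columns use 800 px, leaving 252 px across 9 column gaps = 28 px each.

28 px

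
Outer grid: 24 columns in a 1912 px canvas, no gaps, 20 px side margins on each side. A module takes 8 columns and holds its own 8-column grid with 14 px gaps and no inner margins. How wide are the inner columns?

65.75 px

Outer content = 1912 − 2·20 = 1872 px.
1872 / 24 = 78 px per column.
8-column span = 8·78 = 624 px.
8 columns + 7 gaps: 8d + 7·14 = 624.
8d = 624 − 98 = 526, so d = 65.75 px.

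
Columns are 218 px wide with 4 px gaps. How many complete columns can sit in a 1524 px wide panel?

Each extra column adds 218 + 4 = 222 px.
(1524 + 4) / 222 = 6.88, so 6 columns fit.

6 columns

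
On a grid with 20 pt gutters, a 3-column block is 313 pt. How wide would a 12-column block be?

1312 pt

Subtracting 2 gutters of 20 leaves 273 for 3 columns, so c = 91 pt.
12-column span = 12·91 + 11·20 = 1312 pt.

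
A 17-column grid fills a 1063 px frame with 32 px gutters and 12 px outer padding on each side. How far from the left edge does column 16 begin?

Take off 24 px of margins, leaving 1039 px.
17 columns + 16 gutters: 17c + 16·32 = 1039.
17c = 1039 − 512 = 527, so c = 31 px.
Before column 16: the margin + 15 columns + 15 gutters.
Offset = 12 + 15·(31 + 32) = 12 + 945 = 957 px.

957 px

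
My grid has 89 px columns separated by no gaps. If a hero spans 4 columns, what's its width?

356 px

4-column span = 4·89 = 356 px.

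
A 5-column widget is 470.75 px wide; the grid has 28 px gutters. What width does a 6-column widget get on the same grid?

Subtracting 4 gutters of 28 leaves 358.75 for 5 columns, so c = 71.75 px.
6 columns plus 5 gutters: 430.5 + 140 = 570.5 px.

570.5 px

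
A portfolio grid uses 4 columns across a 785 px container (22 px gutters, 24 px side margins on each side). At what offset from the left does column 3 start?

403.5 px

Take off 48 px of margins, leaving 737 px.
Subtracting 3 gutters of 22 leaves 671 for 4 columns, so c = 167.75 px.
Column 3 starts at margin + 2·(column + gutter) = 24 + 2·189.75 = 403.5 px.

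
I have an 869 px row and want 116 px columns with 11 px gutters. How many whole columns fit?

6 columns

k columns need k·116 + (k−1)·11 = k·127 − 11.
k·127 − 11 ≤ 869 → k ≤ 880 / 127 ≈ 6.93, so k = 6.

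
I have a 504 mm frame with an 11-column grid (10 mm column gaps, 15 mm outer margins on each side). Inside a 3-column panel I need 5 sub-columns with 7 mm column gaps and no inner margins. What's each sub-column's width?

Inside the margins: 504 − 30 = 474 mm.
11c + 10·10 = 474 → 11c = 374 → c = 34 mm.
3-column span = 3·34 + 2·10 = 122 mm.
Subtracting 4 column gaps of 7 leaves 94 for 5 columns, so d = 18.8 mm.

18.8 mm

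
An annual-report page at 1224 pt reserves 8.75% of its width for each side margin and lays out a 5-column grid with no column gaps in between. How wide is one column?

1224 × (1 − 2·8.75%) = 1224 × 82.5% = 1009.8 pt for the columns.
With no column gaps, each column is 1009.8/5 = 201.96 pt.

201.96 pt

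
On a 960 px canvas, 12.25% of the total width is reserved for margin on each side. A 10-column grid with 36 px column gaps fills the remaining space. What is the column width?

Margins: 12.25% × 960 = 117.6 px each, so content = 960 − 235.2 = 724.8 px.
Subtracting 9 column gaps of 36 leaves 400.8 for 10 columns, so c = 40.08 px.

40.08 px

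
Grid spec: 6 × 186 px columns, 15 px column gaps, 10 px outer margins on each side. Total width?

1211 px

Adding margins, columns and gutters: 20 + 1116 + 75 = 1211 px.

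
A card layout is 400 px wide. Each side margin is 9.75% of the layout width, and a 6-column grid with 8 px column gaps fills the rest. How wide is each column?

47 px

Margins: 9.75% × 400 = 39 px each, so content = 400 − 78 = 322 px.
6 columns + 5 column gaps: 6c + 5·8 = 322.
6c = 322 − 40 = 282, so c = 47 px.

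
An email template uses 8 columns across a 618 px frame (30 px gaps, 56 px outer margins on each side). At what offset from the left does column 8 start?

Subtract both margins: 618 − 2·56 = 506 px.
Subtracting 7 gaps of 30 leaves 296 for 8 columns, so c = 37 px.
Column 8 starts at margin + 7·(column + gutter) = 56 + 7·67 = 525 px.

525 px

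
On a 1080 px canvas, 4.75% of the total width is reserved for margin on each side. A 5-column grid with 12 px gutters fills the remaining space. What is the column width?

1080 × (1 − 2·4.75%) = 1080 × 90.5% = 977.4 px for the columns.
977.4 − 4·12 = 929.4; ÷5 gives c = 185.88 px.

185.88 px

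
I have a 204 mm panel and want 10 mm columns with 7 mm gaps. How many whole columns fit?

12 columns

k columns need k·10 + (k−1)·7 = k·17 − 7.
k·17 − 7 ≤ 204 → k ≤ 211 / 17 ≈ 12.41, so k = 12.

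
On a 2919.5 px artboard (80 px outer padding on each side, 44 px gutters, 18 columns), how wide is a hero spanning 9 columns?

1357.75 px

Inside the margins: 2919.5 − 160 = 2759.5 px.
18 columns + 17 gutters: 18c + 17·44 = 2759.5.
18c = 2759.5 − 748 = 2011.5, so c = 111.75 px.
9-column span = 9·111.75 + 8·44 = 1357.75 px.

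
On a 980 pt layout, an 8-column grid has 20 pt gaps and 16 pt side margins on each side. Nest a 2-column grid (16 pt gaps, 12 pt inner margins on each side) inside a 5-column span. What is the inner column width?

272.5 pt

Outer content = 980 − 2·16 = 948 pt.
Subtracting 7 gaps of 20 leaves 808 for 8 columns, so c = 101 pt.
5 columns plus 4 gaps: 505 + 80 = 585 pt.
Inner content = 585 − 2·12 = 561 pt.
Subtracting 1 gap of 16 leaves 545 for 2 columns, so d = 272.5 pt.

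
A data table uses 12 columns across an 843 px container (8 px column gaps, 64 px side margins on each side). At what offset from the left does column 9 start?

546 px

Inside the margins: 843 − 128 = 715 px.
12c + 11·8 = 715 → 12c = 627 → c = 52.25 px.
Each column+gutter stride is 60.25 px; 8 of them past the 64 px margin is 64 + 482 = 546 px.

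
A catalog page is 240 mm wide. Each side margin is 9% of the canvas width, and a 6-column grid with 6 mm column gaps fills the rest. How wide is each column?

27.8 mm

Margins: 9% × 240 = 21.6 mm each, so content = 240 − 43.2 = 196.8 mm.
6c + 5·6 = 196.8 → 6c = 166.8 → c = 27.8 mm.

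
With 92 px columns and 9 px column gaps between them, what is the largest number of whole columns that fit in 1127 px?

11 columns: 11·92 + 10·9 = 1102 px ≤ 1127.
12 columns: 1203 px > 1127. So 11.

11 columns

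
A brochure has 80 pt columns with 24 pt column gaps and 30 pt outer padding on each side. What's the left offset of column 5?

Before column 5: the margin + 4 columns + 4 column gaps.
Offset = 30 + 4·(80 + 24) = 30 + 416 = 446 pt.

446 pt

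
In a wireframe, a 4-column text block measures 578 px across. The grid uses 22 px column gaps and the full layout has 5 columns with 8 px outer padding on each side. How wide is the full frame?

4c + 3·22 = 578 → 4c = 512 → c = 128 px.
Total width: 2·8 + 5·128 + 4·22 = 744 px.

744 px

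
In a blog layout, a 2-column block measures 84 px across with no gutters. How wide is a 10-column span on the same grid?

420 px

2c = 84 → c = 42 px.
10-column span = 10·42 = 420 px.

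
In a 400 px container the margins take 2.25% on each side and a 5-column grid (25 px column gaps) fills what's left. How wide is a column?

56.4 px

Each margin = 2.25% of 400 = 9 px; content = 400 − 2·9 = 382 px.
5 columns + 4 column gaps: 5c + 4·25 = 382.
5c = 382 − 100 = 282, so c = 56.4 px.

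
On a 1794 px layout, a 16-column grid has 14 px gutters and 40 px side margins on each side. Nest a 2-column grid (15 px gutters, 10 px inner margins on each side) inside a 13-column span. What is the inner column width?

677.5 px

Subtract both margins: 1794 − 2·40 = 1714 px.
16c + 15·14 = 1714 → 16c = 1504 → c = 94 px.
13-column span = 13·94 + 12·14 = 1390 px.
Inner content = 1390 − 2·10 = 1370 px.
Subtracting 1 gutter of 15 leaves 1355 for 2 columns, so d = 677.5 px.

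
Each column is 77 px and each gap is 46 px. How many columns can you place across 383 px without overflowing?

3 columns

Each extra column adds 77 + 46 = 123 px.
(383 + 46) / 123 = 3.49, so 3 columns fit.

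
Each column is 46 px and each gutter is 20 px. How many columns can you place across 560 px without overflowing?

8 columns

Each extra column adds 46 + 20 = 66 px.
(560 + 20) / 66 = 8.79, so 8 columns fit.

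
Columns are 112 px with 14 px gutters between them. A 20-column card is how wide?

20-column span = 20·112 + 19·14 = 2506 px.

2506 px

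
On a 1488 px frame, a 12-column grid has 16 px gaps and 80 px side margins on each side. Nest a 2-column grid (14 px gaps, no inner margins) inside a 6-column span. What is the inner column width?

321 px

Inside the margins: 1488 − 160 = 1328 px.
12 columns + 11 gaps: 12c + 11·16 = 1328.
12c = 1328 − 176 = 1152, so c = 96 px.
6 columns plus 5 gaps: 576 + 80 = 656 px.
656 − 1·14 = 642; ÷2 gives d = 321 px.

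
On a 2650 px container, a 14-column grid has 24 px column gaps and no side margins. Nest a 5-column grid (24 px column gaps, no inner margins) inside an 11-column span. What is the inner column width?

2650 − 13·24 = 2338; ÷14 gives c = 167 px.
11 columns plus 10 column gaps: 1837 + 240 = 2077 px.
5d + 4·24 = 2077 → 5d = 1981 → d = 396.2 px.

396.2 px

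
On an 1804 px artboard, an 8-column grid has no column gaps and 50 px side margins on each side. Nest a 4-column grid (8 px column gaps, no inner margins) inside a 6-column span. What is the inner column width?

Inside the margins: 1804 − 100 = 1704 px.
1704 / 8 = 213 px per column.
6-column span = 6·213 = 1278 px.
4 columns + 3 column gaps: 4d + 3·8 = 1278.
4d = 1278 − 24 = 1254, so d = 313.5 px.

313.5 px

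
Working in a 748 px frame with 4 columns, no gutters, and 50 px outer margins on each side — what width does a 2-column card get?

324 px

Content width = 748 − 2·50 = 648 px.
4c = 648 → c = 162 px.
With no gutters, 2 columns span 2·162 = 324 px.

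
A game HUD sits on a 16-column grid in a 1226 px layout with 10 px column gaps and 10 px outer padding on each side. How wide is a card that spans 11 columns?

Subtract both margins: 1226 − 2·10 = 1206 px.
16 columns + 15 column gaps: 16c + 15·10 = 1206.
16c = 1206 − 150 = 1056, so c = 66 px.
Span of 11: 11·66 + 10·10 = 726 + 100 = 826 px.

826 px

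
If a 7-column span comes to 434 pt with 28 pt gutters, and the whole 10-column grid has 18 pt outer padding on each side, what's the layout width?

668 pt

434 − 6·28 = 266; ÷7 gives c = 38 pt.
Layout = 2·18 + 10·38 + 9·28 = 36 + 380 + 252 = 668 pt.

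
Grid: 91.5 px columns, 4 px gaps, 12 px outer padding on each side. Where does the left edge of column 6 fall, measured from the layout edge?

489.5 px

Each column+gutter stride is 95.5 px; 5 of them past the 12 px margin is 12 + 477.5 = 489.5 px.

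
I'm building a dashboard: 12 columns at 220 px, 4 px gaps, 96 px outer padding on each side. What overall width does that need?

2876 px

Adding margins, columns and gutters: 192 + 2640 + 44 = 2876 px.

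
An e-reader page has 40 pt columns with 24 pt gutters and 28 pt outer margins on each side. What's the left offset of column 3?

156 pt

Column 3 starts at margin + 2·(column + gutter) = 28 + 2·64 = 156 pt.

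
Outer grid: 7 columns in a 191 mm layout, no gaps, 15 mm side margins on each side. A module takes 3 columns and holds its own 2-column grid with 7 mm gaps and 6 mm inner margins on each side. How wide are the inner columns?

Subtract both margins: 191 − 2·15 = 161 mm.
161 / 7 = 23 mm per column.
3-column span = 3·23 = 69 mm.
Inner content = 69 − 2·6 = 57 mm.
2 columns + 1 gap: 2d + 1·7 = 57.
2d = 57 − 7 = 50, so d = 25 mm.

25 mm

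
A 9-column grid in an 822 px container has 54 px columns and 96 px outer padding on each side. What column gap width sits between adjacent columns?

18 px

Take off 192 px of margins, leaving 630 px.
Columns use 486 px, leaving 144 px across 8 column gaps = 18 px each.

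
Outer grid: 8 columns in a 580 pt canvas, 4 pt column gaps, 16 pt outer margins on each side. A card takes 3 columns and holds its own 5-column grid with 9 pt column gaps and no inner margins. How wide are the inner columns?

Subtract both margins: 580 − 2·16 = 548 pt.
Subtracting 7 column gaps of 4 leaves 520 for 8 columns, so c = 65 pt.
Span of 3: 3·65 + 2·4 = 195 + 8 = 203 pt.
5d + 4·9 = 203 → 5d = 167 → d = 33.4 pt.

33.4 pt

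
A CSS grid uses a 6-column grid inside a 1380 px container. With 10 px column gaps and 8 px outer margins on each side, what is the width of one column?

219 px

Subtract both margins: 1380 − 2·8 = 1364 px.
Subtracting 5 column gaps of 10 leaves 1314 for 6 columns, so c = 219 px.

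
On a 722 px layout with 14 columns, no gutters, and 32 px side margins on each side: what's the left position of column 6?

Content = 722 − 2·32 = 658 px.
14c = 658 → c = 47 px.
Column 6 starts at margin + 5·(column + gutter) = 32 + 5·47 = 267 px.

267 px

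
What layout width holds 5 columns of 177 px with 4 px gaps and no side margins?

901 px

Total width: 5·177 + 4·4 = 901 px.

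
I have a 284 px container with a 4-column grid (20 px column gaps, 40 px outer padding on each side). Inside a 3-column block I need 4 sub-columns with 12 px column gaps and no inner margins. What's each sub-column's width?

Take off 80 px of margins, leaving 204 px.
4c + 3·20 = 204 → 4c = 144 → c = 36 px.
3-column span = 3·36 + 2·20 = 148 px.
Subtracting 3 column gaps of 12 leaves 112 for 4 columns, so d = 28 px.

28 px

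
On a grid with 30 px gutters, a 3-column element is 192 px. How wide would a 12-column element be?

3c + 2·30 = 192 → 3c = 132 → c = 44 px.
Span of 12: 12·44 + 11·30 = 528 + 330 = 858 px.

858 px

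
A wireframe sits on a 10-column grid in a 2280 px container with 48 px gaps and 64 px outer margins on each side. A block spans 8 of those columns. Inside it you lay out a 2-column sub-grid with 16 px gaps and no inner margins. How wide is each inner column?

Outer content = 2280 − 2·64 = 2152 px.
2152 − 9·48 = 1720; ÷10 gives c = 172 px.
8-column span = 8·172 + 7·48 = 1712 px.
2d + 1·16 = 1712 → 2d = 1696 → d = 848 px.

848 px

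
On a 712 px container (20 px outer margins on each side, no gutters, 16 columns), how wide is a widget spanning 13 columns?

546 px

Content width = 712 − 2·20 = 672 px.
With no gutters, each column is 672/16 = 42 px.
With no gutters, 13 columns span 13·42 = 546 px.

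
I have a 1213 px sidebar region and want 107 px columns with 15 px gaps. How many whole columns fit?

10 columns

Each extra column adds 107 + 15 = 122 px.
(1213 + 15) / 122 = 10.07, so 10 columns fit.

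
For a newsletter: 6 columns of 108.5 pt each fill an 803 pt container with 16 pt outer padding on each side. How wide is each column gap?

24 pt

Take off 32 pt of margins, leaving 771 pt.
Columns use 651 pt, leaving 120 pt across 5 column gaps = 24 pt each.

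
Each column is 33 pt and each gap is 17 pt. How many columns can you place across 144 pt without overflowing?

3 columns

k columns need k·33 + (k−1)·17 = k·50 − 17.
k·50 − 17 ≤ 144 → k ≤ 161 / 50 ≈ 3.22, so k = 3.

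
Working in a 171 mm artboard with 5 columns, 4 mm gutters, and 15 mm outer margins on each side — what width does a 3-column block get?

Content width = 171 − 2·15 = 141 mm.
141 − 4·4 = 125; ÷5 gives c = 25 mm.
Span of 3: 3·25 + 2·4 = 75 + 8 = 83 mm.

83 mm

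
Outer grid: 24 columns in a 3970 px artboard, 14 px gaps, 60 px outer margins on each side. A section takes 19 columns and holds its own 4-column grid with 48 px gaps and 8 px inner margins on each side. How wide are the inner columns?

721.25 px

Take off 120 px of margins, leaving 3850 px.
Subtracting 23 gaps of 14 leaves 3528 for 24 columns, so c = 147 px.
Span of 19: 19·147 + 18·14 = 2793 + 252 = 3045 px.
Inner content = 3045 − 2·8 = 3029 px.
4 columns + 3 gaps: 4d + 3·48 = 3029.
4d = 3029 − 144 = 2885, so d = 721.25 px.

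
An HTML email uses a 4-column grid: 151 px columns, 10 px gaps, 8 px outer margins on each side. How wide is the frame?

650 px

Adding margins, columns and gutters: 16 + 604 + 30 = 650 px.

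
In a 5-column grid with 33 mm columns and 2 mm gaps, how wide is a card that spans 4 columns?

4 columns plus 3 gaps: 132 + 6 = 138 mm.

138 mm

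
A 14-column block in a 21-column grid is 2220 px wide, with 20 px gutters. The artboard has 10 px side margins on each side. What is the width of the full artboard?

3360 px

2220 − 13·20 = 1960; ÷14 gives c = 140 px.
Total width: 2·10 + 21·140 + 20·20 = 3360 px.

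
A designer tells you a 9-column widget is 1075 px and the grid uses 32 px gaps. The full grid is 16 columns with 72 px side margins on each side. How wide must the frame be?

2080 px

1075 − 8·32 = 819; ÷9 gives c = 91 px.
Adding margins, columns and gutters: 144 + 1456 + 480 = 2080 px.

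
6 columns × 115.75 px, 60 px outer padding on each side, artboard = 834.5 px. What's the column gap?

Content width = 834.5 − 2·60 = 714.5 px.
6·115.75 + 5g = 714.5 → 5g = 20 → g = 4 px.

4 px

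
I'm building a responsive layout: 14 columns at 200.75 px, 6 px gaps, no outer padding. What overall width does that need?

Container = 14·200.75 + 13·6 = 2810.5 + 78 = 2888.5 px.

2888.5 px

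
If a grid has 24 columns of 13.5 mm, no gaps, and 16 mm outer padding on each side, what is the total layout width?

356 mm

Summing: 32 + 324 = 356 mm.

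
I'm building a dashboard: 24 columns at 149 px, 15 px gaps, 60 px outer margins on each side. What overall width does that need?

Total width: 2·60 + 24·149 + 23·15 = 4041 px.

4041 px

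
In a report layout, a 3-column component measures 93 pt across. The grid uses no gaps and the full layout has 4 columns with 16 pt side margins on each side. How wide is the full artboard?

156 pt

93 / 3 = 31 pt per column.
Total width: 2·16 + 4·31 = 156 pt.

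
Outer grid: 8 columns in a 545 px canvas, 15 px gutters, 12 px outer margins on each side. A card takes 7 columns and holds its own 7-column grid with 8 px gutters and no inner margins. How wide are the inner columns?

58 px

Take off 24 px of margins, leaving 521 px.
8 columns + 7 gutters: 8c + 7·15 = 521.
8c = 521 − 105 = 416, so c = 52 px.
7-column span = 7·52 + 6·15 = 454 px.
7 columns + 6 gutters: 7d + 6·8 = 454.
7d = 454 − 48 = 406, so d = 58 px.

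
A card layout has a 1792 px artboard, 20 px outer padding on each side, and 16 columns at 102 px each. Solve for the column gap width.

Subtract both margins: 1792 − 2·20 = 1752 px.
16·102 + 15g = 1752 → 15g = 120 → g = 8 px.

8 px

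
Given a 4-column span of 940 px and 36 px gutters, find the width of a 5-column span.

1184 px

4 columns + 3 gutters: 4c + 3·36 = 940.
4c = 940 − 108 = 832, so c = 208 px.
5-column span = 5·208 + 4·36 = 1184 px.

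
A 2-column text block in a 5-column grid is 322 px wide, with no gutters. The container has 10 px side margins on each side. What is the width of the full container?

825 px

With no gutters, each column is 322/2 = 161 px.
Summing: 20 + 805 = 825 px.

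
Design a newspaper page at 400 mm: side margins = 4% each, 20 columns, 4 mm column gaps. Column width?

14.6 mm

Margins: 4% × 400 = 16 mm each, so content = 400 − 32 = 368 mm.
20c + 19·4 = 368 → 20c = 292 → c = 14.6 mm.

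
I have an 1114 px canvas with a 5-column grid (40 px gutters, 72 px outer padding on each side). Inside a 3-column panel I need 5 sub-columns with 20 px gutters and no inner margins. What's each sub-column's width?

Outer content = 1114 − 2·72 = 970 px.
Subtracting 4 gutters of 40 leaves 810 for 5 columns, so c = 162 px.
Span of 3: 3·162 + 2·40 = 486 + 80 = 566 px.
Subtracting 4 gutters of 20 leaves 486 for 5 columns, so d = 97.2 px.

97.2 px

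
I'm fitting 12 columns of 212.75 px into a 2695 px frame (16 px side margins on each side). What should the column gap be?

10 px

Content width = 2695 − 2·16 = 2663 px.
12·212.75 + 11g = 2663 → 11g = 110 → g = 10 px.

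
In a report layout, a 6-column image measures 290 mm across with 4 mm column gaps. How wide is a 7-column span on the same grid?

339 mm

290 − 5·4 = 270; ÷6 gives c = 45 mm.
Span of 7: 7·45 + 6·4 = 315 + 24 = 339 mm.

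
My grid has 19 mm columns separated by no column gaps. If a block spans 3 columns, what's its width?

57 mm

With no column gaps, 3 columns span 3·19 = 57 mm.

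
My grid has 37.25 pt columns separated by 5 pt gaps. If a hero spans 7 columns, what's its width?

7 columns plus 6 gaps: 260.75 + 30 = 290.75 pt.

290.75 pt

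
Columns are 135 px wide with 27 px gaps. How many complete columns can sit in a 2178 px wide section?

13 columns

k columns need k·135 + (k−1)·27 = k·162 − 27.
k·162 − 27 ≤ 2178 → k ≤ 2205 / 162 ≈ 13.61, so k = 13.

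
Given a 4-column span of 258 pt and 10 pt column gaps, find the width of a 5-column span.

4c + 3·10 = 258 → 4c = 228 → c = 57 pt.
Span of 5: 5·57 + 4·10 = 285 + 40 = 325 pt.

325 pt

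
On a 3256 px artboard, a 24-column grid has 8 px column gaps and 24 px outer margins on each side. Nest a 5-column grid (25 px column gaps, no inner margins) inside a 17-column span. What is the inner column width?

Take off 48 px of margins, leaving 3208 px.
Subtracting 23 column gaps of 8 leaves 3024 for 24 columns, so c = 126 px.
17-column span = 17·126 + 16·8 = 2270 px.
5d + 4·25 = 2270 → 5d = 2170 → d = 434 px.

434 px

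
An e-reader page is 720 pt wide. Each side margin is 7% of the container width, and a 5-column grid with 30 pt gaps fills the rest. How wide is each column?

Margins: 7% × 720 = 50.4 pt each, so content = 720 − 100.8 = 619.2 pt.
619.2 − 4·30 = 499.2; ÷5 gives c = 99.84 pt.

99.84 pt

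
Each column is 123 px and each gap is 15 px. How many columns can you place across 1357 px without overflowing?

9 columns

9 columns: 9·123 + 8·15 = 1227 px ≤ 1357.
10 columns: 1365 px > 1357. So 9.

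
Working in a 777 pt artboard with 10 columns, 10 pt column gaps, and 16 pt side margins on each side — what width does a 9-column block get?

Content width = 777 − 2·16 = 745 pt.
745 − 9·10 = 655; ÷10 gives c = 65.5 pt.
9 columns plus 8 column gaps: 589.5 + 80 = 669.5 pt.

669.5 pt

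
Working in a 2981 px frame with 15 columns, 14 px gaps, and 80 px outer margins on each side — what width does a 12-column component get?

2254 px

Inside the margins: 2981 − 160 = 2821 px.
2821 − 14·14 = 2625; ÷15 gives c = 175 px.
Span of 12: 12·175 + 11·14 = 2100 + 154 = 2254 px.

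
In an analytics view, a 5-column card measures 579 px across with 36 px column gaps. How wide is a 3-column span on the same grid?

579 − 4·36 = 435; ÷5 gives c = 87 px.
Span of 3: 3·87 + 2·36 = 261 + 72 = 333 px.

333 px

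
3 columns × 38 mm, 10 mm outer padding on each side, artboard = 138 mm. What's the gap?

2 mm

Inside the margins: 138 − 20 = 118 mm.
3 columns take 3·38 = 114 mm; remaining 4 splits into 2 gaps.
g = 4 / 2 = 2 mm.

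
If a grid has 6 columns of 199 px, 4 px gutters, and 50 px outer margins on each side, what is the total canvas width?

Adding margins, columns and gutters: 100 + 1194 + 20 = 1314 px.

1314 px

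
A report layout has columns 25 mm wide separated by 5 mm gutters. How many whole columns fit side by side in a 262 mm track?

8 columns: 8·25 + 7·5 = 235 mm ≤ 262.
9 columns: 265 mm > 262. So 8.

8 columns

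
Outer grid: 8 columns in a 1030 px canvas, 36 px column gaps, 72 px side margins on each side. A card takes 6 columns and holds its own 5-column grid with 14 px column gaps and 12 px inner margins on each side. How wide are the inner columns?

Inside the margins: 1030 − 144 = 886 px.
8 columns + 7 column gaps: 8c + 7·36 = 886.
8c = 886 − 252 = 634, so c = 79.25 px.
6-column span = 6·79.25 + 5·36 = 655.5 px.
Inner content = 655.5 − 2·12 = 631.5 px.
631.5 − 4·14 = 575.5; ÷5 gives d = 115.1 px.

115.1 px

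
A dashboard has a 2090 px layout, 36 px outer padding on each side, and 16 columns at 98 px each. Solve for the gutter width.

30 px

Content width = 2090 − 2·36 = 2018 px.
Columns use 1568 px, leaving 450 px across 15 gutters = 30 px each.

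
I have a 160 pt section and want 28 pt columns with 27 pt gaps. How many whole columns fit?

3 columns

Each extra column adds 28 + 27 = 55 pt.
(160 + 27) / 55 = 3.40, so 3 columns fit.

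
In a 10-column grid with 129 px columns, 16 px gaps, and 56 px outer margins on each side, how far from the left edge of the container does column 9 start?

1216 px

Each column+gutter stride is 145 px; 8 of them past the 56 px margin is 56 + 1160 = 1216 px.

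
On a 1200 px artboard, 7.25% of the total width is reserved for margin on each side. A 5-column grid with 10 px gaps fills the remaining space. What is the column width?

Margins: 7.25% × 1200 = 87 px each, so content = 1200 − 174 = 1026 px.
Subtracting 4 gaps of 10 leaves 986 for 5 columns, so c = 197.2 px.

197.2 px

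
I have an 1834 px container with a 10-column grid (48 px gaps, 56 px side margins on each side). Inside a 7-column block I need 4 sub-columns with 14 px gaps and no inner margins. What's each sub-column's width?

Take off 112 px of margins, leaving 1722 px.
Subtracting 9 gaps of 48 leaves 1290 for 10 columns, so c = 129 px.
Span of 7: 7·129 + 6·48 = 903 + 288 = 1191 px.
4 columns + 3 gaps: 4d + 3·14 = 1191.
4d = 1191 − 42 = 1149, so d = 287.25 px.

287.25 px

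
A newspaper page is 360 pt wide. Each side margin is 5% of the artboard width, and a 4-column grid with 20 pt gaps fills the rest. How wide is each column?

66 pt

Margins: 5% × 360 = 18 pt each, so content = 360 − 36 = 324 pt.
4 columns + 3 gaps: 4c + 3·20 = 324.
4c = 324 − 60 = 264, so c = 66 pt.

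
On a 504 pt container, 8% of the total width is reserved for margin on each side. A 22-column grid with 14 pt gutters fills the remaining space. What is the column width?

Margins: 8% × 504 = 40.32 pt each, so content = 504 − 80.64 = 423.36 pt.
22 columns + 21 gutters: 22c + 21·14 = 423.36.
22c = 423.36 − 294 = 129.36, so c = 5.88 pt.

5.88 pt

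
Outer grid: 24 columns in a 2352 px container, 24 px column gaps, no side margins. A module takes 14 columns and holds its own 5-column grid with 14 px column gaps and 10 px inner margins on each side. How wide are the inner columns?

24c + 23·24 = 2352 → 24c = 1800 → c = 75 px.
14-column span = 14·75 + 13·24 = 1362 px.
Inner content = 1362 − 2·10 = 1342 px.
Subtracting 4 column gaps of 14 leaves 1286 for 5 columns, so d = 257.2 px.

257.2 px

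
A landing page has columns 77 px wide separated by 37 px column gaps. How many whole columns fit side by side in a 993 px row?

Each extra column adds 77 + 37 = 114 px.
(993 + 37) / 114 = 9.04, so 9 columns fit.

9 columns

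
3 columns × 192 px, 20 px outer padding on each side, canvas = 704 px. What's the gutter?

Content width = 704 − 2·20 = 664 px.
3 columns take 3·192 = 576 px; remaining 88 splits into 2 gutters.
g = 88 / 2 = 44 px.

44 px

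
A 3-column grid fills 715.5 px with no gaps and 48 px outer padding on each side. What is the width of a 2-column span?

413 px

Subtract both margins: 715.5 − 2·48 = 619.5 px.
619.5 / 3 = 206.5 px per column.
With no gaps, 2 columns span 2·206.5 = 413 px.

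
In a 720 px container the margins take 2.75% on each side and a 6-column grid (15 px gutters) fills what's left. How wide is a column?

720 × (1 − 2·2.75%) = 720 × 94.5% = 680.4 px for the columns.
Subtracting 5 gutters of 15 leaves 605.4 for 6 columns, so c = 100.9 px.

100.9 px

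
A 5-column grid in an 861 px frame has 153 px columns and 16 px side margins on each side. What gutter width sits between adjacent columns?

Take off 32 px of margins, leaving 829 px.
Columns use 765 px, leaving 64 px across 4 gutters = 16 px each.

16 px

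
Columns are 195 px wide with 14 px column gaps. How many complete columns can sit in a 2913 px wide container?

Each extra column adds 195 + 14 = 209 px.
(2913 + 14) / 209 = 14.00, so 14 columns fit.

14 columns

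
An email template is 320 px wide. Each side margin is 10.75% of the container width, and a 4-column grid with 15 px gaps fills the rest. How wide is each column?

51.55 px

Each margin = 10.75% of 320 = 34.4 px; content = 320 − 2·34.4 = 251.2 px.
4 columns + 3 gaps: 4c + 3·15 = 251.2.
4c = 251.2 − 45 = 206.2, so c = 51.55 px.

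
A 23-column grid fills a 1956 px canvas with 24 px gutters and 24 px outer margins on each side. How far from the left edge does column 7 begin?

Take off 48 px of margins, leaving 1908 px.
23c + 22·24 = 1908 → 23c = 1380 → c = 60 px.
Each column+gutter stride is 84 px; 6 of them past the 24 px margin is 24 + 504 = 528 px.

528 px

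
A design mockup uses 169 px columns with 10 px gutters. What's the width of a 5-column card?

885 px

5-column span = 5·169 + 4·10 = 885 px.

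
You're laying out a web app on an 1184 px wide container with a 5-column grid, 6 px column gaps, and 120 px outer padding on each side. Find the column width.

Subtract both margins: 1184 − 2·120 = 944 px.
Subtracting 4 column gaps of 6 leaves 920 for 5 columns, so c = 184 px.

184 px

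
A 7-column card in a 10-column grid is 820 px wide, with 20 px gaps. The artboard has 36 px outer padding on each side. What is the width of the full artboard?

7 columns + 6 gaps: 7c + 6·20 = 820.
7c = 820 − 120 = 700, so c = 100 px.
Total width: 2·36 + 10·100 + 9·20 = 1252 px.

1252 px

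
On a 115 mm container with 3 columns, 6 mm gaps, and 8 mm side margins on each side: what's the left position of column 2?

43 mm

Inside the margins: 115 − 16 = 99 mm.
3c + 2·6 = 99 → 3c = 87 → c = 29 mm.
Each column+gutter stride is 35 mm; 1 of them past the 8 mm margin is 8 + 35 = 43 mm.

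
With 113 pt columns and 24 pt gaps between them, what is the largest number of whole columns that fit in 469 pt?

3 columns

k columns need k·113 + (k−1)·24 = k·137 − 24.
k·137 − 24 ≤ 469 → k ≤ 493 / 137 ≈ 3.60, so k = 3.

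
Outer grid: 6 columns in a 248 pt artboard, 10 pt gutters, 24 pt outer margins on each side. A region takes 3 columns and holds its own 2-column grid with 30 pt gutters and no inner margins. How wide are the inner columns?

32.5 pt

Subtract both margins: 248 − 2·24 = 200 pt.
6c + 5·10 = 200 → 6c = 150 → c = 25 pt.
Span of 3: 3·25 + 2·10 = 75 + 20 = 95 pt.
95 − 1·30 = 65; ÷2 gives d = 32.5 pt.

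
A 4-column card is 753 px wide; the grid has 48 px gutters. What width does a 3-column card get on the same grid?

4c + 3·48 = 753 → 4c = 609 → c = 152.25 px.
Span of 3: 3·152.25 + 2·48 = 456.75 + 96 = 552.75 px.

552.75 px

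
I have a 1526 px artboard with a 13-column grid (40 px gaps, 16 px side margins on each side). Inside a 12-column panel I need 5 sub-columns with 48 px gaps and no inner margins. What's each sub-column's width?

236.8 px

Subtract both margins: 1526 − 2·16 = 1494 px.
13c + 12·40 = 1494 → 13c = 1014 → c = 78 px.
12-column span = 12·78 + 11·40 = 1376 px.
5d + 4·48 = 1376 → 5d = 1184 → d = 236.8 px.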